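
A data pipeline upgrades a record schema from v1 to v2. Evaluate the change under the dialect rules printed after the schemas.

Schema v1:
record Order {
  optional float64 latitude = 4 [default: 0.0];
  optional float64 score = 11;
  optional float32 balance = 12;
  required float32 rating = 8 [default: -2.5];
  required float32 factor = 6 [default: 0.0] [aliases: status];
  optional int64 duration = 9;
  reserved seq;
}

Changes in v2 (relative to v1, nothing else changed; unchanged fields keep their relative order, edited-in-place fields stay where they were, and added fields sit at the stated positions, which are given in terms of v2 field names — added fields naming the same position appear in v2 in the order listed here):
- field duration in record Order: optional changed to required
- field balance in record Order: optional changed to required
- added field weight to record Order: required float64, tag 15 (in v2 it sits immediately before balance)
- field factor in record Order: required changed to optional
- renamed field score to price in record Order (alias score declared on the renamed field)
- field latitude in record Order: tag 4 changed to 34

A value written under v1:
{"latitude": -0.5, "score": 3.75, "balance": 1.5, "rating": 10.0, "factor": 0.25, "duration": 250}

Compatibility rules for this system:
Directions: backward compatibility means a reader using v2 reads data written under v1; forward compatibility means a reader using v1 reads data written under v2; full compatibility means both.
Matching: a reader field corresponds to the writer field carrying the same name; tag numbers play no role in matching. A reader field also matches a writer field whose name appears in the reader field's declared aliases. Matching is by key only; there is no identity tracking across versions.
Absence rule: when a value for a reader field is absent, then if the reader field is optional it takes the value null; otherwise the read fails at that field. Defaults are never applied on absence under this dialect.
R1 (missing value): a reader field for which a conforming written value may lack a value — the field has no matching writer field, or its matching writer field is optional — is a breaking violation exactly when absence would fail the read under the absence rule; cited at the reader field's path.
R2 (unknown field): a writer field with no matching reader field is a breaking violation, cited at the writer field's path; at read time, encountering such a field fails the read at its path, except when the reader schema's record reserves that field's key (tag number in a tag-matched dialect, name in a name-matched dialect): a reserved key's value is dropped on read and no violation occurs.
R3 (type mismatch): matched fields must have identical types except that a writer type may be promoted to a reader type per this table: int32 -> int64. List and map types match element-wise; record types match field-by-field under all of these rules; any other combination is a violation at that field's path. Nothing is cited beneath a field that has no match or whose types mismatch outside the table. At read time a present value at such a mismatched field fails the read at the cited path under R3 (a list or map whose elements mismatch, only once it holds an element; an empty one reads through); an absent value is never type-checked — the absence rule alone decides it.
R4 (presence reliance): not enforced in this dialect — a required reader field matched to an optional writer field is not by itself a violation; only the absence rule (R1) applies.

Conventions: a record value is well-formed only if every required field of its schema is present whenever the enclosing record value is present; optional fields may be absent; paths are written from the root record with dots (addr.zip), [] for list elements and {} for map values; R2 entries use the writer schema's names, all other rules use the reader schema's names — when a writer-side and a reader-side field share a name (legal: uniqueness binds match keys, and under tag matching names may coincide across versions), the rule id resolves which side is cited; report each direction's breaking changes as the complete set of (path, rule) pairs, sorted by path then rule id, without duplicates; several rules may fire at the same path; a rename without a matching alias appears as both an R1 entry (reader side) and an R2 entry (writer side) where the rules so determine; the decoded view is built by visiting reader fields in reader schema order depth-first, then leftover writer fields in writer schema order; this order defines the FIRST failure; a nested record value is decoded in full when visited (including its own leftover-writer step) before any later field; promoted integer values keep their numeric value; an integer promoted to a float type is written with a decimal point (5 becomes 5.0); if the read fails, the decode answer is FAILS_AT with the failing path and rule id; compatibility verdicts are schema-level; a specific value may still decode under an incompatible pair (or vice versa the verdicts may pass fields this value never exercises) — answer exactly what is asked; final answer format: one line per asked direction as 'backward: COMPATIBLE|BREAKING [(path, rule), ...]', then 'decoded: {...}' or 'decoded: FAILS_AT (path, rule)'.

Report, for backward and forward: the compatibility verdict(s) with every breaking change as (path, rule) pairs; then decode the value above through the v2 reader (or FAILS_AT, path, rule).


arrows below run writer -> reader for Order
backward for Order (reader v2, writer v1):
  writer optional, float64 -> float64: reader latitude maps from writer latitude
  writer optional, float64 -> float64: reader price maps from writer score
  no writer field matches reader weight
  writer optional, float32 -> float32: reader balance maps from writer balance
  writer required, float32 -> float32: reader rating maps from writer rating
  writer required, float32 -> float32: reader factor maps from writer factor
  writer optional, int64 -> int64: reader duration maps from writer duration
  rule R1 violated at balance
  rule R1 violated at duration
  rule R1 violated at weight
  => backward verdict for Order: BREAKING, 3 violation(s)
forward for Order (reader v1, writer v2):
  writer optional, float64 -> float64: reader latitude maps from writer latitude
  no writer field matches reader score
  writer required, float32 -> float32: reader balance maps from writer balance
  writer required, float32 -> float32: reader rating maps from writer rating
  writer optional, float32 -> float32: reader factor maps from writer factor
  writer required, int64 -> int64: reader duration maps from writer duration
  writer price: unknown to reader
  writer weight: unknown to reader
  rule R1 violated at factor
  rule R2 violated at price
  rule R2 violated at weight
  => forward verdict for Order: BREAKING, 3 violation(s)
decode walk for Order under reader schema v2:
  latitude := -0.5
  price := 3.75 (from writer score)
  read fails at weight under R1 (no fill)
  => FAILS_AT (weight, R1)

backward: BREAKING [(balance, R1), (duration, R1), (weight, R1)]; forward: BREAKING [(factor, R1), (price, R2), (weight, R2)]; decoded: FAILS_AT (weight, R1)


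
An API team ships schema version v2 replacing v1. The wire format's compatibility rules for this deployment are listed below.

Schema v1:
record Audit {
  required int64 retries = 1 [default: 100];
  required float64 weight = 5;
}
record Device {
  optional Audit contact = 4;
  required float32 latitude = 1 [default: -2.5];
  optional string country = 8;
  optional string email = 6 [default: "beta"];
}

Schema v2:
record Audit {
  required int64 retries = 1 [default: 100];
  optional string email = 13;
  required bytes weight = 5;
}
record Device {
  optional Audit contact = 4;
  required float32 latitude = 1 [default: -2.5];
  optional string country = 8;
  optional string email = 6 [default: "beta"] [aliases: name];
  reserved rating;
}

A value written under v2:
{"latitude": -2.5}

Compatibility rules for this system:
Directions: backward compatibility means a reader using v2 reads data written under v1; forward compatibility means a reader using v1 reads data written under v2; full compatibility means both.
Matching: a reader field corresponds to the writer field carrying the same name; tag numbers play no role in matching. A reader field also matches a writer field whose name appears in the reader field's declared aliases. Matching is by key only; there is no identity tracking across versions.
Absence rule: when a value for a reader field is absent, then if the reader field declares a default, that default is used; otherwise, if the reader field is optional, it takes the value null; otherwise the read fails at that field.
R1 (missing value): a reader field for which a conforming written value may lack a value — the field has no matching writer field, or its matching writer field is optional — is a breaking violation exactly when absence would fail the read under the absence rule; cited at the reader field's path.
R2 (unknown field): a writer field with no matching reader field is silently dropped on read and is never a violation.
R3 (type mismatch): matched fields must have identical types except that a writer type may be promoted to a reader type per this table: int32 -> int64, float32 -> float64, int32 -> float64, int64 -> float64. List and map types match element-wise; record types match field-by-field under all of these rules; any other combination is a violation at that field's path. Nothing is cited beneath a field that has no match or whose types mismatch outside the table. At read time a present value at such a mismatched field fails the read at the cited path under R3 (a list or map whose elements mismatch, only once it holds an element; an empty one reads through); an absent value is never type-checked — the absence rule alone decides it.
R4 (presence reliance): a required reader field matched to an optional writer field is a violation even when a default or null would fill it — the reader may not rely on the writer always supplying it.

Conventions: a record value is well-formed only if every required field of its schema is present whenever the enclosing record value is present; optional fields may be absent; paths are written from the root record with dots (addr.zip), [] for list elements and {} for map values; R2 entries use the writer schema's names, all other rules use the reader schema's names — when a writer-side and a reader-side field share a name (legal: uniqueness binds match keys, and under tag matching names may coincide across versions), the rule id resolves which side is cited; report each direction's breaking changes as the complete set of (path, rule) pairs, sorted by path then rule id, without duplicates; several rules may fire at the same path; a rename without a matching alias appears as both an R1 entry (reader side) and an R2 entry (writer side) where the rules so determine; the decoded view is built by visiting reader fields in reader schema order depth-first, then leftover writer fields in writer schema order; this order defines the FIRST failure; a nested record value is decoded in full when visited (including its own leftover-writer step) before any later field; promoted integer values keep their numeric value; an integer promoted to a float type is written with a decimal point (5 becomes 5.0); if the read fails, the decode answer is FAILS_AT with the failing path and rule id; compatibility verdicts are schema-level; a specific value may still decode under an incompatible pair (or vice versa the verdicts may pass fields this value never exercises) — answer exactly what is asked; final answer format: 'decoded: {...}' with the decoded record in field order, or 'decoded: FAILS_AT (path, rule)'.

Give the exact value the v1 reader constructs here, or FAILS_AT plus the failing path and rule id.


arrows below run writer -> reader for Device
decode walk for Device under reader schema v1:
  contact := null (not supplied -> null)
  latitude := -2.5
  country := null (not supplied -> null)
  email := "beta" (no value, default fills)
  => decoded: {"contact": null, "latitude": -2.5, "country": null, "email": "beta"}
ruling out the remaining Device differences:
  added field email to record Audit: optional string, tag 13 (in v2 it sits immediately before weight) -> fires no rule on Device under this dialect and leaves the result unchanged
  field weight in record Audit: type float64 changed to bytes -> changes Device's schema-level verdicts only — the decode of this value is the same

decoded: {"contact": null, "latitude": -2.5, "country": null, "email": "beta"}


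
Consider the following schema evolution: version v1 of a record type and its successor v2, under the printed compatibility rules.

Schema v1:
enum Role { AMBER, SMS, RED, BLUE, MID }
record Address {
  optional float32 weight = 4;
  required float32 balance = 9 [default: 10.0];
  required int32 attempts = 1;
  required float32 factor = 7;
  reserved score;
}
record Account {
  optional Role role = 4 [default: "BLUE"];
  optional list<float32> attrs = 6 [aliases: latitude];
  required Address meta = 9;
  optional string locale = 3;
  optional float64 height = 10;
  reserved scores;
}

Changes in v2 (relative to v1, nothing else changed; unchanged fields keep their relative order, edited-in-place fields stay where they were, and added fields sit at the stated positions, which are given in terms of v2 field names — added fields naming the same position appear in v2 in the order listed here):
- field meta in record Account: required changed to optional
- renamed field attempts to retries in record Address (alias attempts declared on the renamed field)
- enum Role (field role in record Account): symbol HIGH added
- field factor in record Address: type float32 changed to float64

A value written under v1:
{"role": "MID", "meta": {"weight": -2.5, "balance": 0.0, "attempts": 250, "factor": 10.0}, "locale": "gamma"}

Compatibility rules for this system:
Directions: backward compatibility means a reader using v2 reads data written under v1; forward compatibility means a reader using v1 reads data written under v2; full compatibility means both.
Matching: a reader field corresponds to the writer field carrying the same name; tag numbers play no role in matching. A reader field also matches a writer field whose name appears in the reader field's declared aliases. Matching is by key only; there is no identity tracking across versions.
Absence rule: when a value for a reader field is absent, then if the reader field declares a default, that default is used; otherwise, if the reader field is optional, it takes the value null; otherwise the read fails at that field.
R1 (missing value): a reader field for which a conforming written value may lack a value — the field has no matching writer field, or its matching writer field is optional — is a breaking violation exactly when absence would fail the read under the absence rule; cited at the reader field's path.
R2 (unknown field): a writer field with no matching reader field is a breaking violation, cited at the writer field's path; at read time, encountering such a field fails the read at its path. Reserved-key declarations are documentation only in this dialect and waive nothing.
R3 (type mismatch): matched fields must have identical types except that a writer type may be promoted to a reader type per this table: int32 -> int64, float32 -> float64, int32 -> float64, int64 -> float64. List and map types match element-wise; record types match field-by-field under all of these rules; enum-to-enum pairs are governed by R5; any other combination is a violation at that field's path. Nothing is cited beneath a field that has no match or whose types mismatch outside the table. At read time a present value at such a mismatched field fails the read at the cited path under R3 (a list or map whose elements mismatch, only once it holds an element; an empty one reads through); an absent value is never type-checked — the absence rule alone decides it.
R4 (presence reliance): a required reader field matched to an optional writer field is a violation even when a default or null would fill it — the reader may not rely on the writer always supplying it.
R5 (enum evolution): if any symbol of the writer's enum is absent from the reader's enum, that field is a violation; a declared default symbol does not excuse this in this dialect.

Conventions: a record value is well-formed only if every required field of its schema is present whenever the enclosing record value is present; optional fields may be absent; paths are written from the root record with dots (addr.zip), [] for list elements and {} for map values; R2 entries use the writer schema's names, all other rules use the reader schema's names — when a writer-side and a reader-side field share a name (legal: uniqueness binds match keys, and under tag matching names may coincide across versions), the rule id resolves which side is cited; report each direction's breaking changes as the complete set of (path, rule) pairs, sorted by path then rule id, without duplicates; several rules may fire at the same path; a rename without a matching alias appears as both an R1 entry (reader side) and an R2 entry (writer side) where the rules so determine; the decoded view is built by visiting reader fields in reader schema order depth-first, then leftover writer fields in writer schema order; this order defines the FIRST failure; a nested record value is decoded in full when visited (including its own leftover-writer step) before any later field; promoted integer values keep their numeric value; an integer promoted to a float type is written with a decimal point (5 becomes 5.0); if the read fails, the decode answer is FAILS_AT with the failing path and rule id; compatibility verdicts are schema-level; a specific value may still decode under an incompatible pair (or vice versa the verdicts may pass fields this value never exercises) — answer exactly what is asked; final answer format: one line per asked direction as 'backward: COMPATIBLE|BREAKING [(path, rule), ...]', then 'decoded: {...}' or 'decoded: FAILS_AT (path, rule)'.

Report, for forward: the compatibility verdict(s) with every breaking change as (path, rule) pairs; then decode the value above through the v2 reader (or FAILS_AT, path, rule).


forward: BREAKING [(meta, R1), (meta, R4), (meta.attempts, R1), (meta.factor, R3), (meta.retries, R2), (role, R5)]; decoded: {"role": "MID", "attrs": null, "meta": {"weight": -2.5, "balance": 0.0, "retries": 250, "factor": 10.0}, "locale": "gamma", "height": null}

the writer's type comes first in each Account pair
forward on Account — v1 reading data written by v2:
  writer optional, Role -> Role: reader role maps from writer role
  writer optional, list<float32> -> list<float32>: reader attrs maps from writer attrs
  writer optional, Address -> Address: reader meta maps from writer meta
  writer optional, string -> string: reader locale maps from writer locale
  writer optional, float64 -> float64: reader height maps from writer height
  writer optional, float32 -> float32: reader meta.weight maps from writer meta.weight
  writer required, float32 -> float32: reader meta.balance maps from writer meta.balance
  meta.attempts has no writer counterpart
  writer required, float64 -> float32: reader meta.factor maps from writer meta.factor
  writer meta.retries: unknown to reader
  rule R1 violated at meta
  rule R4 violated at meta
  rule R1 violated at meta.attempts
  rule R3 violated at meta.factor
  rule R2 violated at meta.retries
  rule R5 violated at role
  forward on Account therefore BREAKING (6)
decoding the Account value with the v2 reader:
  role := "MID"
  attrs := null (absent, optional -> null)
  meta.weight := -2.5
  meta.balance := 0.0
  meta.retries := 250 (from writer attempts)
  meta.factor := 10.0 (float32 -> float64)
  locale := "gamma"
  height := null (absent, optional -> null)
  => decoded: {"role": "MID", "attrs": null, "meta": {"weight": -2.5, "balance": 0.0, "retries": 250, "factor": 10.0}, "locale": "gamma", "height": null}


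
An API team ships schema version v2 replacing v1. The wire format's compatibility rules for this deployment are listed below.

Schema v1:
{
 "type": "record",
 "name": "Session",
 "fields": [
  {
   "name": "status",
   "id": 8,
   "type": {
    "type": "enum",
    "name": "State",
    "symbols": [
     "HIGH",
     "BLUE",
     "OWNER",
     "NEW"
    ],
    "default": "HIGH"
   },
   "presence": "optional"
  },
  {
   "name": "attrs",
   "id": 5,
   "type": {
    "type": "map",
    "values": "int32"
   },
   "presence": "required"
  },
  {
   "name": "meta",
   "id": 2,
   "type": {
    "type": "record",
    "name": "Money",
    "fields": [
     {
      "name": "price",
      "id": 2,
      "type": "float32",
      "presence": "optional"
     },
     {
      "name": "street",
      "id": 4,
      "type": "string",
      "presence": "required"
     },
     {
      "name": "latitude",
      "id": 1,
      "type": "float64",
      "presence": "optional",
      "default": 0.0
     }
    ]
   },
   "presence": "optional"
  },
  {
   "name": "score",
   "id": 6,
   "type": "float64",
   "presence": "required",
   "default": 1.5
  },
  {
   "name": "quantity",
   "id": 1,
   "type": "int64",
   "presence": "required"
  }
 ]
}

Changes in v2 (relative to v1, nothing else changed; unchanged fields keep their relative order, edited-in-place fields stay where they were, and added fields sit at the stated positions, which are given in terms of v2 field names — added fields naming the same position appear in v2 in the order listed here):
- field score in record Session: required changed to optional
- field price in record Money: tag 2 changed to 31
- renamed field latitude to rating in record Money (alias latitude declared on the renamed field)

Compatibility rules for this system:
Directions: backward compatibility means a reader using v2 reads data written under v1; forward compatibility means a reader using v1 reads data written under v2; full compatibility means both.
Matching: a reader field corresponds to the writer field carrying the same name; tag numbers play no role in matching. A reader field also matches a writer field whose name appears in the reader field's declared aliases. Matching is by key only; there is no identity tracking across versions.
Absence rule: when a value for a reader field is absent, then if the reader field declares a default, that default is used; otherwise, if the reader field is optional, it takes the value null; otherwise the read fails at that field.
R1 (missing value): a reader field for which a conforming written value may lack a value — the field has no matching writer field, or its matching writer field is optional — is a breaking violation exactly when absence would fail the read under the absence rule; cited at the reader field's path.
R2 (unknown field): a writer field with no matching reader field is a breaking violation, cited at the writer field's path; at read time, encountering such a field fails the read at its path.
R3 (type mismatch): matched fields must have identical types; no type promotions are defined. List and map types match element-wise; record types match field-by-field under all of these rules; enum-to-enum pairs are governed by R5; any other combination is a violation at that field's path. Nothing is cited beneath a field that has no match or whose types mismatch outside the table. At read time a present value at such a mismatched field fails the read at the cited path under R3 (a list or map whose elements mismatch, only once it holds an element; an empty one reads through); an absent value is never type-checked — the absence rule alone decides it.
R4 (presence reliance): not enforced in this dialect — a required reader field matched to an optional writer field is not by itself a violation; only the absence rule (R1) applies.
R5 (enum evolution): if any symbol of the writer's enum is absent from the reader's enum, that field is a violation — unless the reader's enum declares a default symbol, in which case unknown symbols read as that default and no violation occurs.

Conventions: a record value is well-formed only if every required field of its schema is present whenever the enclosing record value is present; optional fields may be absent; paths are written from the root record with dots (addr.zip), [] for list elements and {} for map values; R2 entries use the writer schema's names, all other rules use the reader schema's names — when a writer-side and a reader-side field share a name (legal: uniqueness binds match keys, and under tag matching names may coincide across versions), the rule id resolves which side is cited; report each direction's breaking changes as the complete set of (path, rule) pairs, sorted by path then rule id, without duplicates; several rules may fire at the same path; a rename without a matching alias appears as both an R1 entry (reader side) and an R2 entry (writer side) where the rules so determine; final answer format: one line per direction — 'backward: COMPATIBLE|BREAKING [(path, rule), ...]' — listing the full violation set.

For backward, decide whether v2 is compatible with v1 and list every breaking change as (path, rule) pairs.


backward: COMPATIBLE []

the writer's type comes first in each Session pair
backward for Session (reader v2, writer v1):
  writer optional, State -> State: reader status maps from writer status
  writer required, map<string, int32> -> map<string, int32>: reader attrs maps from writer attrs
  writer optional, Money -> Money: reader meta maps from writer meta
  writer required, float64 -> float64: reader score maps from writer score
  writer required, int64 -> int64: reader quantity maps from writer quantity
  writer optional, float32 -> float32: reader meta.price maps from writer meta.price
  writer required, string -> string: reader meta.street maps from writer meta.street
  writer optional, float64 -> float64: reader meta.rating maps from writer meta.latitude
  => no violations; backward on Session: COMPATIBLE
the rest of the Session diff is inert for this question:
  field score in record Session: required changed to optional -> inert for the asked Session verdict: nothing fires
  field price in record Money: tag 2 changed to 31 -> inert for the asked Session verdict: nothing fires
  renamed field latitude to rating in record Money (alias latitude declared on the renamed field) -> fires only in the forward direction of Session, which is not asked here


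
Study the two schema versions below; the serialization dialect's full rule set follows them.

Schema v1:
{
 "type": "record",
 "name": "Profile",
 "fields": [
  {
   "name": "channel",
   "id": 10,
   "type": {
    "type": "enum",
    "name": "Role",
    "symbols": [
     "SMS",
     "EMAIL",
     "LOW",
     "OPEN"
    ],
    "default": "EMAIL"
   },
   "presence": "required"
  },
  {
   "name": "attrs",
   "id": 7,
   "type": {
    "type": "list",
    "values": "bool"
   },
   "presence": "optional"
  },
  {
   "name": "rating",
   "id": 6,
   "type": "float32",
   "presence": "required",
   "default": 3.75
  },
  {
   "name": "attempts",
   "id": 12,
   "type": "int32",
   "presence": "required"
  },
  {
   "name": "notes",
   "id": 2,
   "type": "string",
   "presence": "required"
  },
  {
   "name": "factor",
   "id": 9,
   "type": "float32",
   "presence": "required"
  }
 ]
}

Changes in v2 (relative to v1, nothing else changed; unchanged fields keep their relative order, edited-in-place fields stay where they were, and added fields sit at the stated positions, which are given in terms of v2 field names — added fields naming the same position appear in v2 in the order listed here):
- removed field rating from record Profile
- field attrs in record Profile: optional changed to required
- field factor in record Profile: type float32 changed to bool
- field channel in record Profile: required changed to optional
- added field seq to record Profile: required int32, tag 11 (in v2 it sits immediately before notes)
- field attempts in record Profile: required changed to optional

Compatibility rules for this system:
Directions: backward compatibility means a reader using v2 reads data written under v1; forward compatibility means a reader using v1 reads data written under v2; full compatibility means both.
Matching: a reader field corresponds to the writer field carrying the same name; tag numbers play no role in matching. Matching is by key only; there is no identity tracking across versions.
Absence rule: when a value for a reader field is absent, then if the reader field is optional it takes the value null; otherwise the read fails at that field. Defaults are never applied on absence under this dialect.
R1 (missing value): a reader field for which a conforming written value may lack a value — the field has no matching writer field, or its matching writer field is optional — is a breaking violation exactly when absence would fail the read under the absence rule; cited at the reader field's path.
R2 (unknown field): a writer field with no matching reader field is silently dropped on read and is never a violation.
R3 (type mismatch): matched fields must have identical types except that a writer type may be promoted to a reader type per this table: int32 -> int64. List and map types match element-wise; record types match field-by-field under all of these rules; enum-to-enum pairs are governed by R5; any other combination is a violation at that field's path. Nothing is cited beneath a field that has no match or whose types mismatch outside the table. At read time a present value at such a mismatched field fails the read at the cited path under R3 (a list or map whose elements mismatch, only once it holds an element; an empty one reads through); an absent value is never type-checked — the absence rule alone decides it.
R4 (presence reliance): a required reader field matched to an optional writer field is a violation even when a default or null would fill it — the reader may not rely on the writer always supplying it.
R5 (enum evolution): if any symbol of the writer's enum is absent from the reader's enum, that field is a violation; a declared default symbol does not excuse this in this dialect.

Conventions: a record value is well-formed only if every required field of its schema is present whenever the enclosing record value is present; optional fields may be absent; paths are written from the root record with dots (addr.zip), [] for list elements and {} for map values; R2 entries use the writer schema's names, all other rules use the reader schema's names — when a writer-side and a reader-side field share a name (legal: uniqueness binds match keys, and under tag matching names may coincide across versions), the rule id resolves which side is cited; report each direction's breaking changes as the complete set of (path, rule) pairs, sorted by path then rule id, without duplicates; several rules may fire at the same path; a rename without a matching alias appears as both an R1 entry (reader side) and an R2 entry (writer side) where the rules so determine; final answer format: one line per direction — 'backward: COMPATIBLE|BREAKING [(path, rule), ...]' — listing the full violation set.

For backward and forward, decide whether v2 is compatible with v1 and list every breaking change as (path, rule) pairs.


arrows below run writer -> reader for Profile
backward analysis of Profile with v2 as reader and v1 as writer:
  writer required, Role -> Role: reader channel maps from writer channel
  writer optional, list<bool> -> list<bool>: reader attrs maps from writer attrs
  writer required, int32 -> int32: reader attempts maps from writer attempts
  no writer field matches reader seq
  writer required, string -> string: reader notes maps from writer notes
  writer required, float32 -> bool: reader factor maps from writer factor
  rating (writer side), unknown to reader
  rule R1 violated at attrs
  rule R4 violated at attrs
  rule R3 violated at factor
  rule R1 violated at seq
  => backward verdict for Profile: BREAKING, 4 violation(s)
forward analysis of Profile with v1 as reader and v2 as writer:
  writer optional, Role -> Role: reader channel maps from writer channel
  writer required, list<bool> -> list<bool>: reader attrs maps from writer attrs
  no writer field matches reader rating
  writer optional, int32 -> int32: reader attempts maps from writer attempts
  writer required, string -> string: reader notes maps from writer notes
  writer required, bool -> float32: reader factor maps from writer factor
  seq (writer side), unknown to reader
  rule R1 violated at attempts
  rule R4 violated at attempts
  rule R1 violated at channel
  rule R4 violated at channel
  rule R3 violated at factor
  rule R1 violated at rating
  => forward verdict for Profile: BREAKING, 6 violation(s)

backward: BREAKING [(attrs, R1), (attrs, R4), (factor, R3), (seq, R1)]; forward: BREAKING [(attempts, R1), (attempts, R4), (channel, R1), (channel, R4), (factor, R3), (rating, R1)]


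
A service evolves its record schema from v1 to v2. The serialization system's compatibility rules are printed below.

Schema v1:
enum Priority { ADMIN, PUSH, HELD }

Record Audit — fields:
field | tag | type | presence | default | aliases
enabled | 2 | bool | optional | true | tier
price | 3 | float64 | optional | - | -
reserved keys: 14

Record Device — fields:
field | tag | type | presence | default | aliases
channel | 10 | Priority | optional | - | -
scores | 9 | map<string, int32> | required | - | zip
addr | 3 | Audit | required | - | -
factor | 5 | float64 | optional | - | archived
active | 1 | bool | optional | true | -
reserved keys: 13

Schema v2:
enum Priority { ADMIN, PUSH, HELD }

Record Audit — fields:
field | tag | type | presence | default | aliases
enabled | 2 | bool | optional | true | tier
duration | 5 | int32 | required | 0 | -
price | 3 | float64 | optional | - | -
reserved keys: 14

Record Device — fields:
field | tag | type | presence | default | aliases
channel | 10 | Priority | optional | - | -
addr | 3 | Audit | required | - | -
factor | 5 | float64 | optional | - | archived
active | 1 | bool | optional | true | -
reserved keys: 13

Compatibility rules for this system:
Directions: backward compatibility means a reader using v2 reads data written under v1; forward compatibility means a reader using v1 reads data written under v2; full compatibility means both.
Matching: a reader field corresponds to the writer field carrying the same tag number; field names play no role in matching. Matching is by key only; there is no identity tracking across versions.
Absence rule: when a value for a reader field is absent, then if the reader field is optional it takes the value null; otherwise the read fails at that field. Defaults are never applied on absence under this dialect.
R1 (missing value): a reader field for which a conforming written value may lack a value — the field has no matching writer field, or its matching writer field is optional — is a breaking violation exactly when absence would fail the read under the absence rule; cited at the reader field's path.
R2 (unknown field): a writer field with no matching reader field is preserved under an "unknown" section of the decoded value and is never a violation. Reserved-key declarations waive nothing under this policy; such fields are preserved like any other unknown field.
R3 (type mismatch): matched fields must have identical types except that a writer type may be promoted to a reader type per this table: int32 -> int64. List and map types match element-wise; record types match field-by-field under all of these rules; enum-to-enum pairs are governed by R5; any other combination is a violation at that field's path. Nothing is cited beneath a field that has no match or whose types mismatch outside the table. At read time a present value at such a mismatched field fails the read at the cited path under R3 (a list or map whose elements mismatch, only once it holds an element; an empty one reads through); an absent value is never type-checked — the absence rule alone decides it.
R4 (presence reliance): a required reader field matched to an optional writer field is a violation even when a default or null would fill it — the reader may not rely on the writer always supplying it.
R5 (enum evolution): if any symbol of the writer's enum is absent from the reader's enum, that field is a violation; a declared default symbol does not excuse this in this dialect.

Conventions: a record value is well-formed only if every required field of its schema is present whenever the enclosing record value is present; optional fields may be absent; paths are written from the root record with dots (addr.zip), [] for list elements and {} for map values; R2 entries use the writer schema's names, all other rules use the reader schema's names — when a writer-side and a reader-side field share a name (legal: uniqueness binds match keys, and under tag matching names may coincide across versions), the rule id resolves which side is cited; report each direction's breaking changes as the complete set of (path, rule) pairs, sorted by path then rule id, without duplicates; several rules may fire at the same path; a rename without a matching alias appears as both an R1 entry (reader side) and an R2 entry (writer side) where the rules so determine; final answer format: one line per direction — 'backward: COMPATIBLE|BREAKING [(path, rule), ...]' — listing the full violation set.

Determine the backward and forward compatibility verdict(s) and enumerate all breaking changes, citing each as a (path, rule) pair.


backward: BREAKING [(addr.duration, R1)]; forward: BREAKING [(scores, R1)]

each type pair in Device: writer, then reader
backward on Device — v2 reading data written by v1:
  channel: Priority -> Priority, writer optional; from channel
  addr: Audit -> Audit, writer required; from addr
  factor: float64 -> float64, writer optional; from factor
  active: bool -> bool, writer optional; from active
  writer field scores has no reader counterpart
  addr.enabled: bool -> bool, writer optional; from addr.enabled
  addr.duration: no writer-side match
  addr.price: float64 -> float64, writer optional; from addr.price
  R1 fires at addr.duration
  => backward verdict for Device: BREAKING, 1 violation(s)
forward on Device — v1 reading data written by v2:
  channel: Priority -> Priority, writer optional; from channel
  scores: no writer-side match
  addr: Audit -> Audit, writer required; from addr
  factor: float64 -> float64, writer optional; from factor
  active: bool -> bool, writer optional; from active
  addr.enabled: bool -> bool, writer optional; from addr.enabled
  addr.price: float64 -> float64, writer optional; from addr.price
  writer field addr.duration has no reader counterpart
  R1 fires at scores
  => forward verdict for Device: BREAKING, 1 violation(s)


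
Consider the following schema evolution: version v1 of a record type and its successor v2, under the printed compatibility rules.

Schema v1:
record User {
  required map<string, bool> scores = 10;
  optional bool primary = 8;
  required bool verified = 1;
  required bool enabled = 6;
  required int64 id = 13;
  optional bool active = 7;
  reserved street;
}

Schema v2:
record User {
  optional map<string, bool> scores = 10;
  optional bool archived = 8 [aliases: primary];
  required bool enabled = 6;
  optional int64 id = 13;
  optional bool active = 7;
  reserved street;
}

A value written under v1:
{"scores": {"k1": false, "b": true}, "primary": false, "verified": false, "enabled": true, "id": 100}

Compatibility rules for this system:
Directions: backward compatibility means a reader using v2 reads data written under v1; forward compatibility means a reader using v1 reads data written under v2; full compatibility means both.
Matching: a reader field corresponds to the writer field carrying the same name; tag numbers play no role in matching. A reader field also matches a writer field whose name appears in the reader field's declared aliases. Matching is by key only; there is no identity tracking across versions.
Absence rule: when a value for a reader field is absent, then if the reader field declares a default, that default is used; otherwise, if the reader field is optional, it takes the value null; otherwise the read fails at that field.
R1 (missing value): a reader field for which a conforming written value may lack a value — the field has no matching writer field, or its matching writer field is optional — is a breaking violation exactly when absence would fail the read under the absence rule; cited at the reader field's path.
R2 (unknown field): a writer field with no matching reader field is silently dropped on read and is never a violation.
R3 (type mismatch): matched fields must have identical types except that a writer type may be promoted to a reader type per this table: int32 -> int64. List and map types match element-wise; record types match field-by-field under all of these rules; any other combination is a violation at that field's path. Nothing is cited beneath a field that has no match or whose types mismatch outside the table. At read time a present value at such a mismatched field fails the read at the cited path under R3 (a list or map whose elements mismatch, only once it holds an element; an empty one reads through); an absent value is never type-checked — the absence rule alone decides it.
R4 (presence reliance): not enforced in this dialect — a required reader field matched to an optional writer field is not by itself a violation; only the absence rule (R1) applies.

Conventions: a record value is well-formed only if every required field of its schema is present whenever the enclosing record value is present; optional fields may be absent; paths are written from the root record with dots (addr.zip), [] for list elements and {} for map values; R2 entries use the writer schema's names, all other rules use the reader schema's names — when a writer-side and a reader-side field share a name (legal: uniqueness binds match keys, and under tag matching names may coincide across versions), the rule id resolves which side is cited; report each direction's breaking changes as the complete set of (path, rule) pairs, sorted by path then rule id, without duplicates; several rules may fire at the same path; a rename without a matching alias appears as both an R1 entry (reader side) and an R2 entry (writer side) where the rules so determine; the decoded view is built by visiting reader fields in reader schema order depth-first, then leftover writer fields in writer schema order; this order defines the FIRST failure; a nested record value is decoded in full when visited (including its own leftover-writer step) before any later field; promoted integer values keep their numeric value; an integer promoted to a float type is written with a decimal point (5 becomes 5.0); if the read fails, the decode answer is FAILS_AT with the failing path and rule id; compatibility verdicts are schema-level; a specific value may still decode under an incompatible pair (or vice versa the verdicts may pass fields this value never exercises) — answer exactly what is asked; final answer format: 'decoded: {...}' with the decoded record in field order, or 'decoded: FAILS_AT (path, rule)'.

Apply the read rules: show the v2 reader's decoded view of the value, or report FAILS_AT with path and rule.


arrows below run writer -> reader for User
decoding the User value with the v2 reader:
  scores := {"k1": false, "b": true}
  archived := false (from writer primary)
  enabled := true
  id := 100
  active := null (absent, optional -> null)
  writer verified: unknown -> dropped
  => decoded: {"scores": {"k1": false, "b": true}, "archived": false, "enabled": true, "id": 100, "active": null}
ruling out the remaining User differences:
  field id in record User: required changed to optional -> affects the rule determinations only; this particular User value decodes identically
  field scores in record User: required changed to optional -> affects the rule determinations only; this particular User value decodes identically

decoded: {"scores": {"k1": false, "b": true}, "archived": false, "enabled": true, "id": 100, "active": null}
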